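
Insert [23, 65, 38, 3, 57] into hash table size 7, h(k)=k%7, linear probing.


Insert 23: h=2 -> slot 2
Insert 65: h=2, 1 probes -> slot 3
Insert 38: h=3, 1 probes -> slot 4
Insert 3: h=3, 2 probes -> slot 5
Insert 57: h=1 -> slot 1

Table: [None, 57, 23, 65, 38, 3, None]


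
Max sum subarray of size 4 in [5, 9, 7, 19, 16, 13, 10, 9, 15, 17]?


[0:4]: 40
[1:5]: 51
[2:6]: 55
[3:7]: 58
[4:8]: 48
[5:9]: 47
[6:10]: 51

Max: 58 at [3:7]


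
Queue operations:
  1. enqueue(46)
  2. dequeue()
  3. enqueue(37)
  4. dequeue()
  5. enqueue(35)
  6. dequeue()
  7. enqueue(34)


enqueue(46) -> [46]
dequeue()->46, []
enqueue(37) -> [37]
dequeue()->37, []
enqueue(35) -> [35]
dequeue()->35, []
enqueue(34) -> [34]

Final queue: [34]


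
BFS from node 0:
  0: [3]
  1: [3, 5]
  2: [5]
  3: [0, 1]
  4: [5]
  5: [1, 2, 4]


Visit 0, enqueue [3]
Visit 3, enqueue [1]
Visit 1, enqueue [5]
Visit 5, enqueue [2, 4]
Visit 2, enqueue []
Visit 4, enqueue []

BFS order: [0, 3, 1, 5, 2, 4]


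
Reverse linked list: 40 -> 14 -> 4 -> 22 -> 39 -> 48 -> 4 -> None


Step 1: curr=40, set curr.next=prev(None) | reversed so far: 40
Step 2: curr=14, set curr.next=prev(40) | reversed so far: 14 -> 40
Step 3: curr=4, set curr.next=prev(14) | reversed so far: 4 -> 14 -> 40
Step 4: curr=22, set curr.next=prev(4) | reversed so far: 22 -> 4 -> 14 -> 40
Step 5: curr=39, set curr.next=prev(22) | reversed so far: 39 -> 22 -> 4 -> 14 -> 40
Step 6: curr=48, set curr.next=prev(39) | reversed so far: 48 -> 39 -> 22 -> 4 -> 14 -> 40
Step 7: curr=4, set curr.next=prev(48) | reversed so far: 4 -> 48 -> 39 -> 22 -> 4 -> 14 -> 40

4 -> 48 -> 39 -> 22 -> 4 -> 14 -> 40 -> None


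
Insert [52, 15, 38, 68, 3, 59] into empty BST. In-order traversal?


Insert 52: root
Insert 15: L from 52
Insert 38: L from 52 -> R from 15
Insert 68: R from 52
Insert 3: L from 52 -> L from 15
Insert 59: R from 52 -> L from 68

In-order: [3, 15, 38, 52, 59, 68]


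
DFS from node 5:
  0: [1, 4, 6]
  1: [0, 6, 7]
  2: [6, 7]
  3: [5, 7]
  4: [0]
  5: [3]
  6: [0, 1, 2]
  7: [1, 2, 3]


Visit 5, push [3]
Visit 3, push [7]
Visit 7, push [2, 1]
Visit 1, push [6, 0]
Visit 0, push [6, 4]
Visit 4, push []
Visit 6, push [2]
Visit 2, push []

DFS order: [5, 3, 7, 1, 0, 4, 6, 2]


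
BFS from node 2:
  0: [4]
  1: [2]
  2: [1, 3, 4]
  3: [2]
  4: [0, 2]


Visit 2, enqueue [1, 3, 4]
Visit 1, enqueue []
Visit 3, enqueue []
Visit 4, enqueue [0]
Visit 0, enqueue []

BFS order: [2, 1, 3, 4, 0]


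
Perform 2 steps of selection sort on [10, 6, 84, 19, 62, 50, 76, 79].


Initial: [10, 6, 84, 19, 62, 50, 76, 79]
Step 1: min=6 at 1
  Swap: [6, 10, 84, 19, 62, 50, 76, 79]
Step 2: min=10 at 1
  Swap: [6, 10, 84, 19, 62, 50, 76, 79]

After 2 steps: [6, 10, 84, 19, 62, 50, 76, 79]


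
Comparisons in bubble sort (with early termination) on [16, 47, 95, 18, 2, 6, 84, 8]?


Algorithm: bubble sort (with early termination)
Input: [16, 47, 95, 18, 2, 6, 84, 8]
Sorted: [2, 6, 8, 16, 18, 47, 84, 95]

27


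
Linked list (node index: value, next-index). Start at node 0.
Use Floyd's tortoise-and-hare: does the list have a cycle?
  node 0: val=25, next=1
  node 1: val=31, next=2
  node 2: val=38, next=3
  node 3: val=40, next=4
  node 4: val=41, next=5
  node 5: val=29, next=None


Floyd's tortoise (slow, +1) and hare (fast, +2):
  init: slow=0, fast=0
  step 1: slow=1, fast=2
  step 2: slow=2, fast=4
  step 3: fast 4->5->None, no cycle

Cycle: no


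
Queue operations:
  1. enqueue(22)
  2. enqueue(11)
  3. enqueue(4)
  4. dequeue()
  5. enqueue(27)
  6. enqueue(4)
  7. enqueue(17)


enqueue(22) -> [22]
enqueue(11) -> [22, 11]
enqueue(4) -> [22, 11, 4]
dequeue()->22, [11, 4]
enqueue(27) -> [11, 4, 27]
enqueue(4) -> [11, 4, 27, 4]
enqueue(17) -> [11, 4, 27, 4, 17]

Final queue: [11, 4, 27, 4, 17]


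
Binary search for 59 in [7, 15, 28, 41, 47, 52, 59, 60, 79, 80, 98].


Step 1: lo=0, hi=10, mid=5, val=52
Step 2: lo=6, hi=10, mid=8, val=79
Step 3: lo=6, hi=7, mid=6, val=59

Found at index 6


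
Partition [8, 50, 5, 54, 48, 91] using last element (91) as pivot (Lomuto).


Pivot: 91
  8 <= 91: advance i (no swap)
  50 <= 91: advance i (no swap)
  5 <= 91: advance i (no swap)
  54 <= 91: advance i (no swap)
  48 <= 91: advance i (no swap)
Place pivot at 5: [8, 50, 5, 54, 48, 91]

Partitioned: [8, 50, 5, 54, 48, 91]


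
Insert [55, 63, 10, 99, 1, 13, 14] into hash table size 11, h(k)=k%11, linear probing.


Insert 55: h=0 -> slot 0
Insert 63: h=8 -> slot 8
Insert 10: h=10 -> slot 10
Insert 99: h=0, 1 probes -> slot 1
Insert 1: h=1, 1 probes -> slot 2
Insert 13: h=2, 1 probes -> slot 3
Insert 14: h=3, 1 probes -> slot 4

Table: [55, 99, 1, 13, 14, None, None, None, 63, None, 10]


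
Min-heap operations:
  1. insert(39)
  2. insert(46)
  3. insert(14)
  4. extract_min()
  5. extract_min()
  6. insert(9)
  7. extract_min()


insert(39) -> [39]
insert(46) -> [39, 46]
insert(14) -> [14, 46, 39]
extract_min()->14, [39, 46]
extract_min()->39, [46]
insert(9) -> [9, 46]
extract_min()->9, [46]

Final heap: [46]


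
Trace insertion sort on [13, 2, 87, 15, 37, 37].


Initial: [13, 2, 87, 15, 37, 37]
Insert 2: [2, 13, 87, 15, 37, 37]
Insert 87: [2, 13, 87, 15, 37, 37]
Insert 15: [2, 13, 15, 87, 37, 37]
Insert 37: [2, 13, 15, 37, 87, 37]
Insert 37: [2, 13, 15, 37, 37, 87]

Sorted: [2, 13, 15, 37, 37, 87]


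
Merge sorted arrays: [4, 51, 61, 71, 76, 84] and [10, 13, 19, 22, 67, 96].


Take 4 from A
Take 10 from B
Take 13 from B
Take 19 from B
Take 22 from B
Take 51 from A
Take 61 from A
Take 67 from B
Take 71 from A
Take 76 from A
Take 84 from A

Merged: [4, 10, 13, 19, 22, 51, 61, 67, 71, 76, 84, 96]


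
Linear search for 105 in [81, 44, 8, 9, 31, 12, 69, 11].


i=0: 81!=105
i=1: 44!=105
i=2: 8!=105
i=3: 9!=105
i=4: 31!=105
i=5: 12!=105
i=6: 69!=105
i=7: 11!=105

Not found, 8 comps


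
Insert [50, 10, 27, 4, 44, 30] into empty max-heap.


Insert 50: [50]
Insert 10: [50, 10]
Insert 27: [50, 10, 27]
Insert 4: [50, 10, 27, 4]
Insert 44: [50, 44, 27, 4, 10]
Insert 30: [50, 44, 30, 4, 10, 27]

Final heap: [50, 44, 30, 4, 10, 27]


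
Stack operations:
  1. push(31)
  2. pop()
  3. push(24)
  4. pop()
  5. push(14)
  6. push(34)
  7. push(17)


push(31) -> [31]
pop()->31, []
push(24) -> [24]
pop()->24, []
push(14) -> [14]
push(34) -> [14, 34]
push(17) -> [14, 34, 17]

Final stack: [14, 34, 17]


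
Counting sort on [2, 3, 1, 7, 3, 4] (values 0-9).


Input: [2, 3, 1, 7, 3, 4]
Counts: [0, 1, 1, 2, 1, 0, 0, 1, 0, 0]

Sorted: [1, 2, 3, 3, 4, 7]


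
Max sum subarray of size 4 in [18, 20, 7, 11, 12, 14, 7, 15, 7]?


[0:4]: 56
[1:5]: 50
[2:6]: 44
[3:7]: 44
[4:8]: 48
[5:9]: 43

Max: 56 at [0:4]


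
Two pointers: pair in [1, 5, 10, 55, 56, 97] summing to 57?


lo=0(1)+hi=5(97)=98
lo=0(1)+hi=4(56)=57

Yes: 1+56=57


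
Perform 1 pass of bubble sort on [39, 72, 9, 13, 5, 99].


Initial: [39, 72, 9, 13, 5, 99]
Pass 1: [39, 9, 13, 5, 72, 99] (3 swaps)

After 1 pass: [39, 9, 13, 5, 72, 99]


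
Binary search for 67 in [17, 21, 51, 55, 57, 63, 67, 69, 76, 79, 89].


Step 1: lo=0, hi=10, mid=5, val=63
Step 2: lo=6, hi=10, mid=8, val=76
Step 3: lo=6, hi=7, mid=6, val=67

Found at index 6


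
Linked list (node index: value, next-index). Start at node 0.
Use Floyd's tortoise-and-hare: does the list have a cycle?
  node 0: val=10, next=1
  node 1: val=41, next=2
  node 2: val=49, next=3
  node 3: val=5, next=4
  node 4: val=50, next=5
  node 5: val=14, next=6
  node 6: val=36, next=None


Floyd's tortoise (slow, +1) and hare (fast, +2):
  init: slow=0, fast=0
  step 1: slow=1, fast=2
  step 2: slow=2, fast=4
  step 3: slow=3, fast=6
  step 4: fast -> None, no cycle

Cycle: no


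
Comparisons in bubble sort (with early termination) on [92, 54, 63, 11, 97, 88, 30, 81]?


Algorithm: bubble sort (with early termination)
Input: [92, 54, 63, 11, 97, 88, 30, 81]
Sorted: [11, 30, 54, 63, 81, 88, 92, 97]

27


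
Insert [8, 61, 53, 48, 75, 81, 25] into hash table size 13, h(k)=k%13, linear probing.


Insert 8: h=8 -> slot 8
Insert 61: h=9 -> slot 9
Insert 53: h=1 -> slot 1
Insert 48: h=9, 1 probes -> slot 10
Insert 75: h=10, 1 probes -> slot 11
Insert 81: h=3 -> slot 3
Insert 25: h=12 -> slot 12

Table: [None, 53, None, 81, None, None, None, None, 8, 61, 48, 75, 25]


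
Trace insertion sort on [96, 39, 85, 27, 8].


Initial: [96, 39, 85, 27, 8]
Insert 39: [39, 96, 85, 27, 8]
Insert 85: [39, 85, 96, 27, 8]
Insert 27: [27, 39, 85, 96, 8]
Insert 8: [8, 27, 39, 85, 96]

Sorted: [8, 27, 39, 85, 96]


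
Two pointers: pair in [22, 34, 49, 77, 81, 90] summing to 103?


lo=0(22)+hi=5(90)=112
lo=0(22)+hi=4(81)=103

Yes: 22+81=103


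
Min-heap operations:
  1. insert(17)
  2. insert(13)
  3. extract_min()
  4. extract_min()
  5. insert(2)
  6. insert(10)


insert(17) -> [17]
insert(13) -> [13, 17]
extract_min()->13, [17]
extract_min()->17, []
insert(2) -> [2]
insert(10) -> [2, 10]

Final heap: [2, 10]


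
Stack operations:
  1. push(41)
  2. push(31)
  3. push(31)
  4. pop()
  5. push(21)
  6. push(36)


push(41) -> [41]
push(31) -> [41, 31]
push(31) -> [41, 31, 31]
pop()->31, [41, 31]
push(21) -> [41, 31, 21]
push(36) -> [41, 31, 21, 36]

Final stack: [41, 31, 21, 36]


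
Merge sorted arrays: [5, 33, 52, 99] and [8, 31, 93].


Take 5 from A
Take 8 from B
Take 31 from B
Take 33 from A
Take 52 from A
Take 93 from B

Merged: [5, 8, 31, 33, 52, 93, 99]


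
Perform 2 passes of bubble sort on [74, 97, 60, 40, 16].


Initial: [74, 97, 60, 40, 16]
Pass 1: [74, 60, 40, 16, 97] (3 swaps)
Pass 2: [60, 40, 16, 74, 97] (3 swaps)

After 2 passes: [60, 40, 16, 74, 97]


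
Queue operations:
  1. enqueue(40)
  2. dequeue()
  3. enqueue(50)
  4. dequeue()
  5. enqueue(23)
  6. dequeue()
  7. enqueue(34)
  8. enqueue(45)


enqueue(40) -> [40]
dequeue()->40, []
enqueue(50) -> [50]
dequeue()->50, []
enqueue(23) -> [23]
dequeue()->23, []
enqueue(34) -> [34]
enqueue(45) -> [34, 45]

Final queue: [34, 45]


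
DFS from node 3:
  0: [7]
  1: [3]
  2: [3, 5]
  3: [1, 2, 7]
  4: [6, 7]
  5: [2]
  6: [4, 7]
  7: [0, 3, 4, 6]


Visit 3, push [7, 2, 1]
Visit 1, push []
Visit 2, push [5]
Visit 5, push []
Visit 7, push [6, 4, 0]
Visit 0, push []
Visit 4, push [6]
Visit 6, push []

DFS order: [3, 1, 2, 5, 7, 0, 4, 6]


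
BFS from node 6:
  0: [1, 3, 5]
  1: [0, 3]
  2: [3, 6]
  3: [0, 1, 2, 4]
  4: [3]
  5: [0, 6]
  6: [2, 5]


Visit 6, enqueue [2, 5]
Visit 2, enqueue [3]
Visit 5, enqueue [0]
Visit 3, enqueue [1, 4]
Visit 0, enqueue []
Visit 1, enqueue []
Visit 4, enqueue []

BFS order: [6, 2, 5, 3, 0, 1, 4]


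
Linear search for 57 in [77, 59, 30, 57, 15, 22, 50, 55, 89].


i=0: 77!=57
i=1: 59!=57
i=2: 30!=57
i=3: 57==57 found!

Found at 3, 4 comps


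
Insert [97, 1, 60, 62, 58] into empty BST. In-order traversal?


Insert 97: root
Insert 1: L from 97
Insert 60: L from 97 -> R from 1
Insert 62: L from 97 -> R from 1 -> R from 60
Insert 58: L from 97 -> R from 1 -> L from 60

In-order: [1, 58, 60, 62, 97]


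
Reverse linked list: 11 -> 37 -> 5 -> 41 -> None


Step 1: curr=11, set curr.next=prev(None) | reversed so far: 11
Step 2: curr=37, set curr.next=prev(11) | reversed so far: 37 -> 11
Step 3: curr=5, set curr.next=prev(37) | reversed so far: 5 -> 37 -> 11
Step 4: curr=41, set curr.next=prev(5) | reversed so far: 41 -> 5 -> 37 -> 11

41 -> 5 -> 37 -> 11 -> None


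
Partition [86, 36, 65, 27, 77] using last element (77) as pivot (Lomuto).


Pivot: 77
  36 <= 77: swap -> [36, 86, 65, 27, 77]
  65 <= 77: swap -> [36, 65, 86, 27, 77]
  27 <= 77: swap -> [36, 65, 27, 86, 77]
Place pivot at 3: [36, 65, 27, 77, 86]

Partitioned: [36, 65, 27, 77, 86]


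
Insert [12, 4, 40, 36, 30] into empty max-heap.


Insert 12: [12]
Insert 4: [12, 4]
Insert 40: [40, 4, 12]
Insert 36: [40, 36, 12, 4]
Insert 30: [40, 36, 12, 4, 30]

Final heap: [40, 36, 12, 4, 30]


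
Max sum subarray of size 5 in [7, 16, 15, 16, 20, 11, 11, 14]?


[0:5]: 74
[1:6]: 78
[2:7]: 73
[3:8]: 72

Max: 78 at [1:6]


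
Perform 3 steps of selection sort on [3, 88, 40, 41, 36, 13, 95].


Initial: [3, 88, 40, 41, 36, 13, 95]
Step 1: min=3 at 0
  Swap: [3, 88, 40, 41, 36, 13, 95]
Step 2: min=13 at 5
  Swap: [3, 13, 40, 41, 36, 88, 95]
Step 3: min=36 at 4
  Swap: [3, 13, 36, 41, 40, 88, 95]

After 3 steps: [3, 13, 36, 41, 40, 88, 95]


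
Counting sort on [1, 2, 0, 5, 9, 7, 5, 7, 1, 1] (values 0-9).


Input: [1, 2, 0, 5, 9, 7, 5, 7, 1, 1]
Counts: [1, 3, 1, 0, 0, 2, 0, 2, 0, 1]

Sorted: [0, 1, 1, 1, 2, 5, 5, 7, 7, 9]


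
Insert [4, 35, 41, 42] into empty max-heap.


Insert 4: [4]
Insert 35: [35, 4]
Insert 41: [41, 4, 35]
Insert 42: [42, 41, 35, 4]

Final heap: [42, 41, 35, 4]


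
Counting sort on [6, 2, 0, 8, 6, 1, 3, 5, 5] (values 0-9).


Input: [6, 2, 0, 8, 6, 1, 3, 5, 5]
Counts: [1, 1, 1, 1, 0, 2, 2, 0, 1, 0]

Sorted: [0, 1, 2, 3, 5, 5, 6, 6, 8]


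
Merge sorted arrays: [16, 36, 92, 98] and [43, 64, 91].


Take 16 from A
Take 36 from A
Take 43 from B
Take 64 from B
Take 91 from B

Merged: [16, 36, 43, 64, 91, 92, 98]


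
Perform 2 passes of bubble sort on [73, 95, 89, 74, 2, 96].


Initial: [73, 95, 89, 74, 2, 96]
Pass 1: [73, 89, 74, 2, 95, 96] (3 swaps)
Pass 2: [73, 74, 2, 89, 95, 96] (2 swaps)

After 2 passes: [73, 74, 2, 89, 95, 96]


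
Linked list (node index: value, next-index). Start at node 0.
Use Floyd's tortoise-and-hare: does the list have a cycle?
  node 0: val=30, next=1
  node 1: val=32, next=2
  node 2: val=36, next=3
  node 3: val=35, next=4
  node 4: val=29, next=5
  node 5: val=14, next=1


Floyd's tortoise (slow, +1) and hare (fast, +2):
  init: slow=0, fast=0
  step 1: slow=1, fast=2
  step 2: slow=2, fast=4
  step 3: slow=3, fast=1
  step 4: slow=4, fast=3
  step 5: slow=5, fast=5
  slow == fast at node 5: cycle detected

Cycle: yes


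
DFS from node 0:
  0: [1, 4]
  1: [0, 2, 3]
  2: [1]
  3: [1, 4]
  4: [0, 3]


Visit 0, push [4, 1]
Visit 1, push [3, 2]
Visit 2, push []
Visit 3, push [4]
Visit 4, push []

DFS order: [0, 1, 2, 3, 4]


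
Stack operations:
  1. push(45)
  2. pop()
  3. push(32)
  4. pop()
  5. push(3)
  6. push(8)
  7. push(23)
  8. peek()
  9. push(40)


push(45) -> [45]
pop()->45, []
push(32) -> [32]
pop()->32, []
push(3) -> [3]
push(8) -> [3, 8]
push(23) -> [3, 8, 23]
peek()->23
push(40) -> [3, 8, 23, 40]

Final stack: [3, 8, 23, 40]


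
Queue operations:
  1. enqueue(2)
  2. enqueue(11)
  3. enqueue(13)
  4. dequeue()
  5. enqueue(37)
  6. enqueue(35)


enqueue(2) -> [2]
enqueue(11) -> [2, 11]
enqueue(13) -> [2, 11, 13]
dequeue()->2, [11, 13]
enqueue(37) -> [11, 13, 37]
enqueue(35) -> [11, 13, 37, 35]

Final queue: [11, 13, 37, 35]


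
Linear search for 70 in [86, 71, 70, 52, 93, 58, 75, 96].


i=0: 86!=70
i=1: 71!=70
i=2: 70==70 found!

Found at 2, 3 comps


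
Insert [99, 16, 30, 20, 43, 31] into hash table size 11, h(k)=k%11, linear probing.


Insert 99: h=0 -> slot 0
Insert 16: h=5 -> slot 5
Insert 30: h=8 -> slot 8
Insert 20: h=9 -> slot 9
Insert 43: h=10 -> slot 10
Insert 31: h=9, 3 probes -> slot 1

Table: [99, 31, None, None, None, 16, None, None, 30, 20, 43]


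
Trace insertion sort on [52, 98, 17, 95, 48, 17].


Initial: [52, 98, 17, 95, 48, 17]
Insert 98: [52, 98, 17, 95, 48, 17]
Insert 17: [17, 52, 98, 95, 48, 17]
Insert 95: [17, 52, 95, 98, 48, 17]
Insert 48: [17, 48, 52, 95, 98, 17]
Insert 17: [17, 17, 48, 52, 95, 98]

Sorted: [17, 17, 48, 52, 95, 98]


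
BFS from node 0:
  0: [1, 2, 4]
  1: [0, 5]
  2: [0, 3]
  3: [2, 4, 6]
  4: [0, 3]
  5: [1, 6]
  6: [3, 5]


Visit 0, enqueue [1, 2, 4]
Visit 1, enqueue [5]
Visit 2, enqueue [3]
Visit 4, enqueue []
Visit 5, enqueue [6]
Visit 3, enqueue []
Visit 6, enqueue []

BFS order: [0, 1, 2, 4, 5, 3, 6]


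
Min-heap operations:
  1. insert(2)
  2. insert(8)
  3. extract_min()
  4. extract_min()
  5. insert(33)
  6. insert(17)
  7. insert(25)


insert(2) -> [2]
insert(8) -> [2, 8]
extract_min()->2, [8]
extract_min()->8, []
insert(33) -> [33]
insert(17) -> [17, 33]
insert(25) -> [17, 33, 25]

Final heap: [17, 33, 25]


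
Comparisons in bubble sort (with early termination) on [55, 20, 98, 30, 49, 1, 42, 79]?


Algorithm: bubble sort (with early termination)
Input: [55, 20, 98, 30, 49, 1, 42, 79]
Sorted: [1, 20, 30, 42, 49, 55, 79, 98]

27


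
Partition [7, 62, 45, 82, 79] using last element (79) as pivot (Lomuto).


Pivot: 79
  7 <= 79: advance i (no swap)
  62 <= 79: advance i (no swap)
  45 <= 79: advance i (no swap)
Place pivot at 3: [7, 62, 45, 79, 82]

Partitioned: [7, 62, 45, 79, 82]


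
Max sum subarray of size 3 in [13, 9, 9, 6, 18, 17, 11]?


[0:3]: 31
[1:4]: 24
[2:5]: 33
[3:6]: 41
[4:7]: 46

Max: 46 at [4:7]


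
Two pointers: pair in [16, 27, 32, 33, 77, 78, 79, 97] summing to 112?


lo=0(16)+hi=7(97)=113
lo=0(16)+hi=6(79)=95
lo=1(27)+hi=6(79)=106
lo=2(32)+hi=6(79)=111
lo=3(33)+hi=6(79)=112

Yes: 33+79=112


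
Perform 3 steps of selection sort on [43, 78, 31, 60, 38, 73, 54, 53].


Initial: [43, 78, 31, 60, 38, 73, 54, 53]
Step 1: min=31 at 2
  Swap: [31, 78, 43, 60, 38, 73, 54, 53]
Step 2: min=38 at 4
  Swap: [31, 38, 43, 60, 78, 73, 54, 53]
Step 3: min=43 at 2
  Swap: [31, 38, 43, 60, 78, 73, 54, 53]

After 3 steps: [31, 38, 43, 60, 78, 73, 54, 53]


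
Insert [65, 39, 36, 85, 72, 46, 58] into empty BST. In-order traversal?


Insert 65: root
Insert 39: L from 65
Insert 36: L from 65 -> L from 39
Insert 85: R from 65
Insert 72: R from 65 -> L from 85
Insert 46: L from 65 -> R from 39
Insert 58: L from 65 -> R from 39 -> R from 46

In-order: [36, 39, 46, 58, 65, 72, 85]


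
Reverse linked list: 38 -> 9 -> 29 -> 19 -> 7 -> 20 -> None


Step 1: curr=38, set curr.next=prev(None) | reversed so far: 38
Step 2: curr=9, set curr.next=prev(38) | reversed so far: 9 -> 38
Step 3: curr=29, set curr.next=prev(9) | reversed so far: 29 -> 9 -> 38
Step 4: curr=19, set curr.next=prev(29) | reversed so far: 19 -> 29 -> 9 -> 38
Step 5: curr=7, set curr.next=prev(19) | reversed so far: 7 -> 19 -> 29 -> 9 -> 38
Step 6: curr=20, set curr.next=prev(7) | reversed so far: 20 -> 7 -> 19 -> 29 -> 9 -> 38

20 -> 7 -> 19 -> 29 -> 9 -> 38 -> None


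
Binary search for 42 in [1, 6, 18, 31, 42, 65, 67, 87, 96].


Step 1: lo=0, hi=8, mid=4, val=42

Found at index 4


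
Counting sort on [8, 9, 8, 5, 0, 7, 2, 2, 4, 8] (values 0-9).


Input: [8, 9, 8, 5, 0, 7, 2, 2, 4, 8]
Counts: [1, 0, 2, 0, 1, 1, 0, 1, 3, 1]

Sorted: [0, 2, 2, 4, 5, 7, 8, 8, 8, 9]


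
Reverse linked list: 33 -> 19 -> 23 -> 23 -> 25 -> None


Step 1: curr=33, set curr.next=prev(None) | reversed so far: 33
Step 2: curr=19, set curr.next=prev(33) | reversed so far: 19 -> 33
Step 3: curr=23, set curr.next=prev(19) | reversed so far: 23 -> 19 -> 33
Step 4: curr=23, set curr.next=prev(23) | reversed so far: 23 -> 23 -> 19 -> 33
Step 5: curr=25, set curr.next=prev(23) | reversed so far: 25 -> 23 -> 23 -> 19 -> 33

25 -> 23 -> 23 -> 19 -> 33 -> None


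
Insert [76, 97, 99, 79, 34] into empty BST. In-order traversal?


Insert 76: root
Insert 97: R from 76
Insert 99: R from 76 -> R from 97
Insert 79: R from 76 -> L from 97
Insert 34: L from 76

In-order: [34, 76, 79, 97, 99]


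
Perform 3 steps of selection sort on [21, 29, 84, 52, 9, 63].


Initial: [21, 29, 84, 52, 9, 63]
Step 1: min=9 at 4
  Swap: [9, 29, 84, 52, 21, 63]
Step 2: min=21 at 4
  Swap: [9, 21, 84, 52, 29, 63]
Step 3: min=29 at 4
  Swap: [9, 21, 29, 52, 84, 63]

After 3 steps: [9, 21, 29, 52, 84, 63]


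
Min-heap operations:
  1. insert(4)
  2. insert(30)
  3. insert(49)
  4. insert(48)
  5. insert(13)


insert(4) -> [4]
insert(30) -> [4, 30]
insert(49) -> [4, 30, 49]
insert(48) -> [4, 30, 49, 48]
insert(13) -> [4, 13, 49, 48, 30]

Final heap: [4, 13, 49, 48, 30]


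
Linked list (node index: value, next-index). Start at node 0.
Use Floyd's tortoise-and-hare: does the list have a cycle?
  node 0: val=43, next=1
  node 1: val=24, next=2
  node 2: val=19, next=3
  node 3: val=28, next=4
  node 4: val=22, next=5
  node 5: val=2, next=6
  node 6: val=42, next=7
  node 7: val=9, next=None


Floyd's tortoise (slow, +1) and hare (fast, +2):
  init: slow=0, fast=0
  step 1: slow=1, fast=2
  step 2: slow=2, fast=4
  step 3: slow=3, fast=6
  step 4: fast 6->7->None, no cycle

Cycle: no


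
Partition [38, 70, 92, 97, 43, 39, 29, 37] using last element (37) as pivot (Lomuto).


Pivot: 37
  29 <= 37: swap -> [29, 70, 92, 97, 43, 39, 38, 37]
Place pivot at 1: [29, 37, 92, 97, 43, 39, 38, 70]

Partitioned: [29, 37, 92, 97, 43, 39, 38, 70]


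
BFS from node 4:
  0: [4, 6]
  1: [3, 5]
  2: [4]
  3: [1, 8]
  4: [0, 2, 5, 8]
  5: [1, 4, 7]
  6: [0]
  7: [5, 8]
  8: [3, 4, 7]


Visit 4, enqueue [0, 2, 5, 8]
Visit 0, enqueue [6]
Visit 2, enqueue []
Visit 5, enqueue [1, 7]
Visit 8, enqueue [3]
Visit 6, enqueue []
Visit 1, enqueue []
Visit 7, enqueue []
Visit 3, enqueue []

BFS order: [4, 0, 2, 5, 8, 6, 1, 7, 3]


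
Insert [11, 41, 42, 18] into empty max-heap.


Insert 11: [11]
Insert 41: [41, 11]
Insert 42: [42, 11, 41]
Insert 18: [42, 18, 41, 11]

Final heap: [42, 18, 41, 11]


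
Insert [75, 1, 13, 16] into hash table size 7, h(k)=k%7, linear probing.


Insert 75: h=5 -> slot 5
Insert 1: h=1 -> slot 1
Insert 13: h=6 -> slot 6
Insert 16: h=2 -> slot 2

Table: [None, 1, 16, None, None, 75, 13]


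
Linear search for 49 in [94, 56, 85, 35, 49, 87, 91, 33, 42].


i=0: 94!=49
i=1: 56!=49
i=2: 85!=49
i=3: 35!=49
i=4: 49==49 found!

Found at 4, 5 comps


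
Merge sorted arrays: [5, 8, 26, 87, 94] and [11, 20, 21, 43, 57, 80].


Take 5 from A
Take 8 from A
Take 11 from B
Take 20 from B
Take 21 from B
Take 26 from A
Take 43 from B
Take 57 from B
Take 80 from B

Merged: [5, 8, 11, 20, 21, 26, 43, 57, 80, 87, 94]


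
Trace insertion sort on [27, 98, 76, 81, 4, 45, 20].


Initial: [27, 98, 76, 81, 4, 45, 20]
Insert 98: [27, 98, 76, 81, 4, 45, 20]
Insert 76: [27, 76, 98, 81, 4, 45, 20]
Insert 81: [27, 76, 81, 98, 4, 45, 20]
Insert 4: [4, 27, 76, 81, 98, 45, 20]
Insert 45: [4, 27, 45, 76, 81, 98, 20]
Insert 20: [4, 20, 27, 45, 76, 81, 98]

Sorted: [4, 20, 27, 45, 76, 81, 98]


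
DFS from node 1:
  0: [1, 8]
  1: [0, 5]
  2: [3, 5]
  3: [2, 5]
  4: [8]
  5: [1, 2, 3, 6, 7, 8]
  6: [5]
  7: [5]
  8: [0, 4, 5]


Visit 1, push [5, 0]
Visit 0, push [8]
Visit 8, push [5, 4]
Visit 4, push []
Visit 5, push [7, 6, 3, 2]
Visit 2, push [3]
Visit 3, push []
Visit 6, push []
Visit 7, push []

DFS order: [1, 0, 8, 4, 5, 2, 3, 6, 7]


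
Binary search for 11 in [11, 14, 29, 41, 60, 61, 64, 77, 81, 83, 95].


Step 1: lo=0, hi=10, mid=5, val=61
Step 2: lo=0, hi=4, mid=2, val=29
Step 3: lo=0, hi=1, mid=0, val=11

Found at index 0


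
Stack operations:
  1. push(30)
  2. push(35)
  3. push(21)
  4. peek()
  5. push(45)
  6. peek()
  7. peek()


push(30) -> [30]
push(35) -> [30, 35]
push(21) -> [30, 35, 21]
peek()->21
push(45) -> [30, 35, 21, 45]
peek()->45
peek()->45

Final stack: [30, 35, 21, 45]


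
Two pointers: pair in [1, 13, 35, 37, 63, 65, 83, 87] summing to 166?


lo=0(1)+hi=7(87)=88
lo=1(13)+hi=7(87)=100
lo=2(35)+hi=7(87)=122
lo=3(37)+hi=7(87)=124
lo=4(63)+hi=7(87)=150
lo=5(65)+hi=7(87)=152
lo=6(83)+hi=7(87)=170

No pair found


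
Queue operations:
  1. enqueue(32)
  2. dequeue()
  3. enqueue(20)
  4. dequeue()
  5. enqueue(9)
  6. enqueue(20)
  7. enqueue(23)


enqueue(32) -> [32]
dequeue()->32, []
enqueue(20) -> [20]
dequeue()->20, []
enqueue(9) -> [9]
enqueue(20) -> [9, 20]
enqueue(23) -> [9, 20, 23]

Final queue: [9, 20, 23]


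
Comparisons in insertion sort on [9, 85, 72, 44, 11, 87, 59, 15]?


Algorithm: insertion sort
Input: [9, 85, 72, 44, 11, 87, 59, 15]
Sorted: [9, 11, 15, 44, 59, 72, 85, 87]

21


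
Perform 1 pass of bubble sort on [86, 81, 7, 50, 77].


Initial: [86, 81, 7, 50, 77]
Pass 1: [81, 7, 50, 77, 86] (4 swaps)

After 1 pass: [81, 7, 50, 77, 86]


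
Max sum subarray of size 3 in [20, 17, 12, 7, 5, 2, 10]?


[0:3]: 49
[1:4]: 36
[2:5]: 24
[3:6]: 14
[4:7]: 17

Max: 49 at [0:3]


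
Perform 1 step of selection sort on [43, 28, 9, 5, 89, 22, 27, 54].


Initial: [43, 28, 9, 5, 89, 22, 27, 54]
Step 1: min=5 at 3
  Swap: [5, 28, 9, 43, 89, 22, 27, 54]

After 1 step: [5, 28, 9, 43, 89, 22, 27, 54]


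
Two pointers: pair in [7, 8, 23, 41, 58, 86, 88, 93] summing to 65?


lo=0(7)+hi=7(93)=100
lo=0(7)+hi=6(88)=95
lo=0(7)+hi=5(86)=93
lo=0(7)+hi=4(58)=65

Yes: 7+58=65


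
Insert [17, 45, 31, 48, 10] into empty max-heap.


Insert 17: [17]
Insert 45: [45, 17]
Insert 31: [45, 17, 31]
Insert 48: [48, 45, 31, 17]
Insert 10: [48, 45, 31, 17, 10]

Final heap: [48, 45, 31, 17, 10]


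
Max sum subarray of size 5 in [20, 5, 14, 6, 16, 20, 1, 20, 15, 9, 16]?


[0:5]: 61
[1:6]: 61
[2:7]: 57
[3:8]: 63
[4:9]: 72
[5:10]: 65
[6:11]: 61

Max: 72 at [4:9]


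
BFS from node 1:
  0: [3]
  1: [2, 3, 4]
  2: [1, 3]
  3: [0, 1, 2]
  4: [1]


Visit 1, enqueue [2, 3, 4]
Visit 2, enqueue []
Visit 3, enqueue [0]
Visit 4, enqueue []
Visit 0, enqueue []

BFS order: [1, 2, 3, 4, 0]


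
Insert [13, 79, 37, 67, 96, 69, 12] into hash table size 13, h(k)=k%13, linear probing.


Insert 13: h=0 -> slot 0
Insert 79: h=1 -> slot 1
Insert 37: h=11 -> slot 11
Insert 67: h=2 -> slot 2
Insert 96: h=5 -> slot 5
Insert 69: h=4 -> slot 4
Insert 12: h=12 -> slot 12

Table: [13, 79, 67, None, 69, 96, None, None, None, None, None, 37, 12]


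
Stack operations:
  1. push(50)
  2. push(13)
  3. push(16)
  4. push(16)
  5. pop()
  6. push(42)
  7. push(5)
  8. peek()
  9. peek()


push(50) -> [50]
push(13) -> [50, 13]
push(16) -> [50, 13, 16]
push(16) -> [50, 13, 16, 16]
pop()->16, [50, 13, 16]
push(42) -> [50, 13, 16, 42]
push(5) -> [50, 13, 16, 42, 5]
peek()->5
peek()->5

Final stack: [50, 13, 16, 42, 5]


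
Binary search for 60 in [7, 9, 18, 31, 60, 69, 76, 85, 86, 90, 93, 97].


Step 1: lo=0, hi=11, mid=5, val=69
Step 2: lo=0, hi=4, mid=2, val=18
Step 3: lo=3, hi=4, mid=3, val=31
Step 4: lo=4, hi=4, mid=4, val=60

Found at index 4


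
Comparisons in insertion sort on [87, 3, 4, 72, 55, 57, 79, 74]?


Algorithm: insertion sort
Input: [87, 3, 4, 72, 55, 57, 79, 74]
Sorted: [3, 4, 55, 57, 72, 74, 79, 87]

16


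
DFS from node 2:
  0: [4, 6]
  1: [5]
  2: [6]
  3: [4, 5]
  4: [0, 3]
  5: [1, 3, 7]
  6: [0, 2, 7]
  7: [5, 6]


Visit 2, push [6]
Visit 6, push [7, 0]
Visit 0, push [4]
Visit 4, push [3]
Visit 3, push [5]
Visit 5, push [7, 1]
Visit 1, push []
Visit 7, push []

DFS order: [2, 6, 0, 4, 3, 5, 1, 7]


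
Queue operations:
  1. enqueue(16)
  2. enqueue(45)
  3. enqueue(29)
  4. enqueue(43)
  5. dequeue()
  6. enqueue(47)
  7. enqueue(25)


enqueue(16) -> [16]
enqueue(45) -> [16, 45]
enqueue(29) -> [16, 45, 29]
enqueue(43) -> [16, 45, 29, 43]
dequeue()->16, [45, 29, 43]
enqueue(47) -> [45, 29, 43, 47]
enqueue(25) -> [45, 29, 43, 47, 25]

Final queue: [45, 29, 43, 47, 25]


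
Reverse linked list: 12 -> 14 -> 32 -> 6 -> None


Step 1: curr=12, set curr.next=prev(None) | reversed so far: 12
Step 2: curr=14, set curr.next=prev(12) | reversed so far: 14 -> 12
Step 3: curr=32, set curr.next=prev(14) | reversed so far: 32 -> 14 -> 12
Step 4: curr=6, set curr.next=prev(32) | reversed so far: 6 -> 32 -> 14 -> 12

6 -> 32 -> 14 -> 12 -> None


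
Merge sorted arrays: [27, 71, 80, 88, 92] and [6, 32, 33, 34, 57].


Take 6 from B
Take 27 from A
Take 32 from B
Take 33 from B
Take 34 from B
Take 57 from B

Merged: [6, 27, 32, 33, 34, 57, 71, 80, 88, 92]


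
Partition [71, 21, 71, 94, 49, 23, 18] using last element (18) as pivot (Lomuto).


Pivot: 18
Place pivot at 0: [18, 21, 71, 94, 49, 23, 71]

Partitioned: [18, 21, 71, 94, 49, 23, 71]


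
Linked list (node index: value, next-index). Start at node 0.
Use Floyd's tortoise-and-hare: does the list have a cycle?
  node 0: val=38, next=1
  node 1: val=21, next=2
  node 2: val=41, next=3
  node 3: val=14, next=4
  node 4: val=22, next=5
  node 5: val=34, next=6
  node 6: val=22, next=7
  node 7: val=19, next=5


Floyd's tortoise (slow, +1) and hare (fast, +2):
  init: slow=0, fast=0
  step 1: slow=1, fast=2
  step 2: slow=2, fast=4
  step 3: slow=3, fast=6
  step 4: slow=4, fast=5
  step 5: slow=5, fast=7
  step 6: slow=6, fast=6
  slow == fast at node 6: cycle detected

Cycle: yes


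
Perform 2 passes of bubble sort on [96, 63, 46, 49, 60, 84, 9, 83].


Initial: [96, 63, 46, 49, 60, 84, 9, 83]
Pass 1: [63, 46, 49, 60, 84, 9, 83, 96] (7 swaps)
Pass 2: [46, 49, 60, 63, 9, 83, 84, 96] (5 swaps)

After 2 passes: [46, 49, 60, 63, 9, 83, 84, 96]


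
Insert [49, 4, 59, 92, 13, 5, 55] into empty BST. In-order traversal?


Insert 49: root
Insert 4: L from 49
Insert 59: R from 49
Insert 92: R from 49 -> R from 59
Insert 13: L from 49 -> R from 4
Insert 5: L from 49 -> R from 4 -> L from 13
Insert 55: R from 49 -> L from 59

In-order: [4, 5, 13, 49, 55, 59, 92]


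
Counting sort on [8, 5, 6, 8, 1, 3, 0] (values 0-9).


Input: [8, 5, 6, 8, 1, 3, 0]
Counts: [1, 1, 0, 1, 0, 1, 1, 0, 2, 0]

Sorted: [0, 1, 3, 5, 6, 8, 8]


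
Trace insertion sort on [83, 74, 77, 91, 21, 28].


Initial: [83, 74, 77, 91, 21, 28]
Insert 74: [74, 83, 77, 91, 21, 28]
Insert 77: [74, 77, 83, 91, 21, 28]
Insert 91: [74, 77, 83, 91, 21, 28]
Insert 21: [21, 74, 77, 83, 91, 28]
Insert 28: [21, 28, 74, 77, 83, 91]

Sorted: [21, 28, 74, 77, 83, 91]


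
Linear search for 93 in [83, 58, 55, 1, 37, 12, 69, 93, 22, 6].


i=0: 83!=93
i=1: 58!=93
i=2: 55!=93
i=3: 1!=93
i=4: 37!=93
i=5: 12!=93
i=6: 69!=93
i=7: 93==93 found!

Found at 7, 8 comps


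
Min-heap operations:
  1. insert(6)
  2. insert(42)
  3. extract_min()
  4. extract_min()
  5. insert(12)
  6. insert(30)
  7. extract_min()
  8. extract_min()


insert(6) -> [6]
insert(42) -> [6, 42]
extract_min()->6, [42]
extract_min()->42, []
insert(12) -> [12]
insert(30) -> [12, 30]
extract_min()->12, [30]
extract_min()->30, []

Final heap: []


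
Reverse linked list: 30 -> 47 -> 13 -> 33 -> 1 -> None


Step 1: curr=30, set curr.next=prev(None) | reversed so far: 30
Step 2: curr=47, set curr.next=prev(30) | reversed so far: 47 -> 30
Step 3: curr=13, set curr.next=prev(47) | reversed so far: 13 -> 47 -> 30
Step 4: curr=33, set curr.next=prev(13) | reversed so far: 33 -> 13 -> 47 -> 30
Step 5: curr=1, set curr.next=prev(33) | reversed so far: 1 -> 33 -> 13 -> 47 -> 30

1 -> 33 -> 13 -> 47 -> 30 -> None


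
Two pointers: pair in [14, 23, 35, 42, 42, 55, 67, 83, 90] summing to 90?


lo=0(14)+hi=8(90)=104
lo=0(14)+hi=7(83)=97
lo=0(14)+hi=6(67)=81
lo=1(23)+hi=6(67)=90

Yes: 23+67=90


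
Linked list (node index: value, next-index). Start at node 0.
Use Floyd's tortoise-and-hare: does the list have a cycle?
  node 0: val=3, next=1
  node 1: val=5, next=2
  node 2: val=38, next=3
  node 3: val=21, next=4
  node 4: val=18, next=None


Floyd's tortoise (slow, +1) and hare (fast, +2):
  init: slow=0, fast=0
  step 1: slow=1, fast=2
  step 2: slow=2, fast=4
  step 3: fast -> None, no cycle

Cycle: no


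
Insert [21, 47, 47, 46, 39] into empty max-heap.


Insert 21: [21]
Insert 47: [47, 21]
Insert 47: [47, 21, 47]
Insert 46: [47, 46, 47, 21]
Insert 39: [47, 46, 47, 21, 39]

Final heap: [47, 46, 47, 21, 39]


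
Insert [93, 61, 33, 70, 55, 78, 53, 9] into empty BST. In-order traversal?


Insert 93: root
Insert 61: L from 93
Insert 33: L from 93 -> L from 61
Insert 70: L from 93 -> R from 61
Insert 55: L from 93 -> L from 61 -> R from 33
Insert 78: L from 93 -> R from 61 -> R from 70
Insert 53: L from 93 -> L from 61 -> R from 33 -> L from 55
Insert 9: L from 93 -> L from 61 -> L from 33

In-order: [9, 33, 53, 55, 61, 70, 78, 93]


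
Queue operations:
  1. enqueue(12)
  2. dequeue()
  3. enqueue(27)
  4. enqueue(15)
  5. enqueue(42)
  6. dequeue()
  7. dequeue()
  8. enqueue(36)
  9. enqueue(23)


enqueue(12) -> [12]
dequeue()->12, []
enqueue(27) -> [27]
enqueue(15) -> [27, 15]
enqueue(42) -> [27, 15, 42]
dequeue()->27, [15, 42]
dequeue()->15, [42]
enqueue(36) -> [42, 36]
enqueue(23) -> [42, 36, 23]

Final queue: [42, 36, 23]


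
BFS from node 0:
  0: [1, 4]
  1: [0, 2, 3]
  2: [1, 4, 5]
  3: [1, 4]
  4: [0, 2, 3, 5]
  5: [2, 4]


Visit 0, enqueue [1, 4]
Visit 1, enqueue [2, 3]
Visit 4, enqueue [5]
Visit 2, enqueue []
Visit 3, enqueue []
Visit 5, enqueue []

BFS order: [0, 1, 4, 2, 3, 5]


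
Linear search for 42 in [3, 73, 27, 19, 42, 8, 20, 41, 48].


i=0: 3!=42
i=1: 73!=42
i=2: 27!=42
i=3: 19!=42
i=4: 42==42 found!

Found at 4, 5 comps


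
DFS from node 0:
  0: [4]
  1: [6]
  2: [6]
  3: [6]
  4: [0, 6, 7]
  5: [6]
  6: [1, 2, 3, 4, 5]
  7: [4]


Visit 0, push [4]
Visit 4, push [7, 6]
Visit 6, push [5, 3, 2, 1]
Visit 1, push []
Visit 2, push []
Visit 3, push []
Visit 5, push []
Visit 7, push []

DFS order: [0, 4, 6, 1, 2, 3, 5, 7]


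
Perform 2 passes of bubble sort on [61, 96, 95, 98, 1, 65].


Initial: [61, 96, 95, 98, 1, 65]
Pass 1: [61, 95, 96, 1, 65, 98] (3 swaps)
Pass 2: [61, 95, 1, 65, 96, 98] (2 swaps)

After 2 passes: [61, 95, 1, 65, 96, 98]


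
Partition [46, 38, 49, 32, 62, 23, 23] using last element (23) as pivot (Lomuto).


Pivot: 23
  23 <= 23: swap -> [23, 38, 49, 32, 62, 46, 23]
Place pivot at 1: [23, 23, 49, 32, 62, 46, 38]

Partitioned: [23, 23, 49, 32, 62, 46, 38]


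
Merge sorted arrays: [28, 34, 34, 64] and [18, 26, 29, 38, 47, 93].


Take 18 from B
Take 26 from B
Take 28 from A
Take 29 from B
Take 34 from A
Take 34 from A
Take 38 from B
Take 47 from B
Take 64 from A

Merged: [18, 26, 28, 29, 34, 34, 38, 47, 64, 93]


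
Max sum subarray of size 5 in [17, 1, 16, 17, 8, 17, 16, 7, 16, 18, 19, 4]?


[0:5]: 59
[1:6]: 59
[2:7]: 74
[3:8]: 65
[4:9]: 64
[5:10]: 74
[6:11]: 76
[7:12]: 64

Max: 76 at [6:11]


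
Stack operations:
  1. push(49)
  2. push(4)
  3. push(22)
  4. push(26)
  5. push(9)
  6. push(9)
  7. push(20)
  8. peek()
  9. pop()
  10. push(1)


push(49) -> [49]
push(4) -> [49, 4]
push(22) -> [49, 4, 22]
push(26) -> [49, 4, 22, 26]
push(9) -> [49, 4, 22, 26, 9]
push(9) -> [49, 4, 22, 26, 9, 9]
push(20) -> [49, 4, 22, 26, 9, 9, 20]
peek()->20
pop()->20, [49, 4, 22, 26, 9, 9]
push(1) -> [49, 4, 22, 26, 9, 9, 1]

Final stack: [49, 4, 22, 26, 9, 9, 1]


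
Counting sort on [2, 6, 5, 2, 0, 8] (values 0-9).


Input: [2, 6, 5, 2, 0, 8]
Counts: [1, 0, 2, 0, 0, 1, 1, 0, 1, 0]

Sorted: [0, 2, 2, 5, 6, 8]


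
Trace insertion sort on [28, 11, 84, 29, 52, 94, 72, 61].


Initial: [28, 11, 84, 29, 52, 94, 72, 61]
Insert 11: [11, 28, 84, 29, 52, 94, 72, 61]
Insert 84: [11, 28, 84, 29, 52, 94, 72, 61]
Insert 29: [11, 28, 29, 84, 52, 94, 72, 61]
Insert 52: [11, 28, 29, 52, 84, 94, 72, 61]
Insert 94: [11, 28, 29, 52, 84, 94, 72, 61]
Insert 72: [11, 28, 29, 52, 72, 84, 94, 61]
Insert 61: [11, 28, 29, 52, 61, 72, 84, 94]

Sorted: [11, 28, 29, 52, 61, 72, 84, 94]


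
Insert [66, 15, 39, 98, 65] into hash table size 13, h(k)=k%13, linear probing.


Insert 66: h=1 -> slot 1
Insert 15: h=2 -> slot 2
Insert 39: h=0 -> slot 0
Insert 98: h=7 -> slot 7
Insert 65: h=0, 3 probes -> slot 3

Table: [39, 66, 15, 65, None, None, None, 98, None, None, None, None, None]


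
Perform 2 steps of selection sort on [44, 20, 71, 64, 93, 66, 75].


Initial: [44, 20, 71, 64, 93, 66, 75]
Step 1: min=20 at 1
  Swap: [20, 44, 71, 64, 93, 66, 75]
Step 2: min=44 at 1
  Swap: [20, 44, 71, 64, 93, 66, 75]

After 2 steps: [20, 44, 71, 64, 93, 66, 75]


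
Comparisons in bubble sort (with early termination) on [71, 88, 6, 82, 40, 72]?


Algorithm: bubble sort (with early termination)
Input: [71, 88, 6, 82, 40, 72]
Sorted: [6, 40, 71, 72, 82, 88]

14


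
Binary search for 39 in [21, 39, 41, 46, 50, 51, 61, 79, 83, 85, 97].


Step 1: lo=0, hi=10, mid=5, val=51
Step 2: lo=0, hi=4, mid=2, val=41
Step 3: lo=0, hi=1, mid=0, val=21
Step 4: lo=1, hi=1, mid=1, val=39

Found at index 1


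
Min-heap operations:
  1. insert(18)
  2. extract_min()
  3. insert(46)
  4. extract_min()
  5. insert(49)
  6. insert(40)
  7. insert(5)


insert(18) -> [18]
extract_min()->18, []
insert(46) -> [46]
extract_min()->46, []
insert(49) -> [49]
insert(40) -> [40, 49]
insert(5) -> [5, 49, 40]

Final heap: [5, 49, 40]


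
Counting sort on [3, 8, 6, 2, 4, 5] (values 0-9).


Input: [3, 8, 6, 2, 4, 5]
Counts: [0, 0, 1, 1, 1, 1, 1, 0, 1, 0]

Sorted: [2, 3, 4, 5, 6, 8]


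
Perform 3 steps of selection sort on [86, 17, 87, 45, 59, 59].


Initial: [86, 17, 87, 45, 59, 59]
Step 1: min=17 at 1
  Swap: [17, 86, 87, 45, 59, 59]
Step 2: min=45 at 3
  Swap: [17, 45, 87, 86, 59, 59]
Step 3: min=59 at 4
  Swap: [17, 45, 59, 86, 87, 59]

After 3 steps: [17, 45, 59, 86, 87, 59]


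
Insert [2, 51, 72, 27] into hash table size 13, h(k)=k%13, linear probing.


Insert 2: h=2 -> slot 2
Insert 51: h=12 -> slot 12
Insert 72: h=7 -> slot 7
Insert 27: h=1 -> slot 1

Table: [None, 27, 2, None, None, None, None, 72, None, None, None, None, 51]


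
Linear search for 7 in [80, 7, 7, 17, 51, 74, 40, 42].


i=0: 80!=7
i=1: 7==7 found!

Found at 1, 2 comps


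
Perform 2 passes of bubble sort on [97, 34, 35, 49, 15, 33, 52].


Initial: [97, 34, 35, 49, 15, 33, 52]
Pass 1: [34, 35, 49, 15, 33, 52, 97] (6 swaps)
Pass 2: [34, 35, 15, 33, 49, 52, 97] (2 swaps)

After 2 passes: [34, 35, 15, 33, 49, 52, 97]


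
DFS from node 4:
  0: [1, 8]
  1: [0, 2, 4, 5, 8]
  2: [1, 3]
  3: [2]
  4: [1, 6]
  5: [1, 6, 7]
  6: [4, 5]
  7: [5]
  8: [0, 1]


Visit 4, push [6, 1]
Visit 1, push [8, 5, 2, 0]
Visit 0, push [8]
Visit 8, push []
Visit 2, push [3]
Visit 3, push []
Visit 5, push [7, 6]
Visit 6, push []
Visit 7, push []

DFS order: [4, 1, 0, 8, 2, 3, 5, 6, 7]


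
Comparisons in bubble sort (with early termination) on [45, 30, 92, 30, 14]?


Algorithm: bubble sort (with early termination)
Input: [45, 30, 92, 30, 14]
Sorted: [14, 30, 30, 45, 92]

10


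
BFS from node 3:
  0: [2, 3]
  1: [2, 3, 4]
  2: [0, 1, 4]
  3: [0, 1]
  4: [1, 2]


Visit 3, enqueue [0, 1]
Visit 0, enqueue [2]
Visit 1, enqueue [4]
Visit 2, enqueue []
Visit 4, enqueue []

BFS order: [3, 0, 1, 2, 4]


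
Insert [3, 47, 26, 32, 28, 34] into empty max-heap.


Insert 3: [3]
Insert 47: [47, 3]
Insert 26: [47, 3, 26]
Insert 32: [47, 32, 26, 3]
Insert 28: [47, 32, 26, 3, 28]
Insert 34: [47, 32, 34, 3, 28, 26]

Final heap: [47, 32, 34, 3, 28, 26]


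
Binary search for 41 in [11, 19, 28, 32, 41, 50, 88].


Step 1: lo=0, hi=6, mid=3, val=32
Step 2: lo=4, hi=6, mid=5, val=50
Step 3: lo=4, hi=4, mid=4, val=41

Found at index 4


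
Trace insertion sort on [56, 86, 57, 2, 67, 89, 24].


Initial: [56, 86, 57, 2, 67, 89, 24]
Insert 86: [56, 86, 57, 2, 67, 89, 24]
Insert 57: [56, 57, 86, 2, 67, 89, 24]
Insert 2: [2, 56, 57, 86, 67, 89, 24]
Insert 67: [2, 56, 57, 67, 86, 89, 24]
Insert 89: [2, 56, 57, 67, 86, 89, 24]
Insert 24: [2, 24, 56, 57, 67, 86, 89]

Sorted: [2, 24, 56, 57, 67, 86, 89]


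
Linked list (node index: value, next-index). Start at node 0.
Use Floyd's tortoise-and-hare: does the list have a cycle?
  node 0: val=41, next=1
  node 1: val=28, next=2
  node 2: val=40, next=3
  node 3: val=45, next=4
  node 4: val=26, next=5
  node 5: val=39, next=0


Floyd's tortoise (slow, +1) and hare (fast, +2):
  init: slow=0, fast=0
  step 1: slow=1, fast=2
  step 2: slow=2, fast=4
  step 3: slow=3, fast=0
  step 4: slow=4, fast=2
  step 5: slow=5, fast=4
  step 6: slow=0, fast=0
  slow == fast at node 0: cycle detected

Cycle: yes


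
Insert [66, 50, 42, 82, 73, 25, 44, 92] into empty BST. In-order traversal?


Insert 66: root
Insert 50: L from 66
Insert 42: L from 66 -> L from 50
Insert 82: R from 66
Insert 73: R from 66 -> L from 82
Insert 25: L from 66 -> L from 50 -> L from 42
Insert 44: L from 66 -> L from 50 -> R from 42
Insert 92: R from 66 -> R from 82

In-order: [25, 42, 44, 50, 66, 73, 82, 92]


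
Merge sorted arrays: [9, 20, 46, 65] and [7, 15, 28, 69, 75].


Take 7 from B
Take 9 from A
Take 15 from B
Take 20 from A
Take 28 from B
Take 46 from A
Take 65 from A

Merged: [7, 9, 15, 20, 28, 46, 65, 69, 75]
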